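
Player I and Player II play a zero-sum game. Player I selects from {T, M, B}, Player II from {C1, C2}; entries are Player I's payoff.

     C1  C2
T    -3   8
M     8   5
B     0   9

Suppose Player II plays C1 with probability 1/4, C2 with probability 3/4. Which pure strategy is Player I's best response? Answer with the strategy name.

Expected payoff of T: (1/4)·(-3) + (3/4)·8 = 21/4.
Expected payoff of M: (1/4)·8 + (3/4)·5 = 23/4.
Expected payoff of B: (1/4)·0 + (3/4)·9 = 27/4.
The largest is 27/4, so Player I's best response is B.

B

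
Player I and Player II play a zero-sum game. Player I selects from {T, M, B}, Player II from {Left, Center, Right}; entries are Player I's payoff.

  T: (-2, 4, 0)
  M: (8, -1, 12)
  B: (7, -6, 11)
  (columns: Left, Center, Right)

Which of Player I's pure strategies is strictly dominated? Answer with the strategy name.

B

M gives a strictly higher payoff than B against every column: 8 > 7, -1 > -6, 12 > 11.
So B is strictly dominated and Player I never plays it.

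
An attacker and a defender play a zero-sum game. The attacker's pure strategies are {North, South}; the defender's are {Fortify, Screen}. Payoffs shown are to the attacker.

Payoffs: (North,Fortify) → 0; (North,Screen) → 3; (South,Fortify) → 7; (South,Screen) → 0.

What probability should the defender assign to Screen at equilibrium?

Row minima: North → 0, South → 0; maximin = 0.
Column maxima: Fortify → 7, Screen → 3; minimax = 3.
0 ≠ 3, so there is no saddle point; optimal play is mixed.
Let the attacker play North with probability p. Expected payoff against Fortify: 0p + 7(1−p) = −7p + 7; against Screen: 3p + 0(1−p) = 3p.
Setting these equal: −7p + 7 = 3p ⇒ −10p = -7 ⇒ p = 7/10, and the value is (-7)·(7/10) + 7 = 21/10.
For the defender: with q = P(Fortify), equating North's and South's payoffs gives −3q + 3 = 7q ⇒ q = 3/10.

7/10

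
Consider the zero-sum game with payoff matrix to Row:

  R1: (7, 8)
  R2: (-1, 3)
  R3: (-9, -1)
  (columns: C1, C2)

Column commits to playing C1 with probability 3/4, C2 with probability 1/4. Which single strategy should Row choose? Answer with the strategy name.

Expected payoff of R1: (3/4)·7 + (1/4)·8 = 29/4.
Expected payoff of R2: (3/4)·(-1) + (1/4)·3 = 0.
Expected payoff of R3: (3/4)·(-9) + (1/4)·(-1) = -7.
The largest is 29/4, so Row's best response is R1.

R1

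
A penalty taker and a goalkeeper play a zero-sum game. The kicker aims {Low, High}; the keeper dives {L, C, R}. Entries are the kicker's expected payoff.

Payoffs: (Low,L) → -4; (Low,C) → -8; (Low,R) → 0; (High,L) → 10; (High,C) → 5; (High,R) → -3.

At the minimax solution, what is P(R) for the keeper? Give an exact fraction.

13/16

Row minima: Low → -8, High → -3; maximin = -3.
Column maxima: L → 10, C → 5, R → 0; minimax = 0.
-3 ≠ 0, so there is no saddle point; optimal play is mixed.
L is strictly dominated by C (it gives the kicker strictly more in every row), so the keeper never plays it.
On the remaining 2×2 (Low, High vs C, R):
Let the kicker play Low with probability p. Expected payoff against C: (-8)p + 5(1−p) = −13p + 5; against R: 0p + (-3)(1−p) = 3p − 3.
Setting these equal: −13p + 5 = 3p − 3 ⇒ −16p = -8 ⇒ p = 1/2, and the value is (-13)·(1/2) + 5 = -3/2.
For the keeper: with q = P(C), equating Low's and High's payoffs gives −8q = 8q − 3 ⇒ q = 3/16.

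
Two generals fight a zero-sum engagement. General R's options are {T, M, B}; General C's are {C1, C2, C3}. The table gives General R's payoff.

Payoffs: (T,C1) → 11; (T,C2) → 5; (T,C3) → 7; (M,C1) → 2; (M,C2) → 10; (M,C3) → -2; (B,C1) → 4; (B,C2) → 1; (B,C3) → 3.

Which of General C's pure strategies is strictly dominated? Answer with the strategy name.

C1

C3 holds General R's payoff strictly below C1 in every row: 7 < 11, -2 < 2, 3 < 4.
So C1 is strictly dominated for General C.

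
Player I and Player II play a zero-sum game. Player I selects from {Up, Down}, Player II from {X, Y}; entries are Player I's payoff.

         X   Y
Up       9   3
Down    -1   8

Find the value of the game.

Row minima: Up → 3, Down → -1; maximin = 3.
Column maxima: X → 9, Y → 8; minimax = 8.
3 ≠ 8, so there is no saddle point; optimal play is mixed.
Let Player I play Up with probability p. Expected payoff against X: 9p + (-1)(1−p) = 10p − 1; against Y: 3p + 8(1−p) = −5p + 8.
Setting these equal: 10p − 1 = −5p + 8 ⇒ 15p = 9 ⇒ p = 3/5, and the value is (10)·(3/5) − 1 = 5.
For Player II: with q = P(X), equating Up's and Down's payoffs gives 6q + 3 = −9q + 8 ⇒ q = 1/3.

5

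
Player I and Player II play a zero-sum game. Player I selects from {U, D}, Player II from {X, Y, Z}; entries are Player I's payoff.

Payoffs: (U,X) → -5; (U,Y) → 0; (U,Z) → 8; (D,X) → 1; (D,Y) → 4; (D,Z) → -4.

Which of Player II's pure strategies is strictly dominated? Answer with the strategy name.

X holds Player I's payoff strictly below Y in every row: -5 < 0, 1 < 4.
So Y is strictly dominated for Player II.

Y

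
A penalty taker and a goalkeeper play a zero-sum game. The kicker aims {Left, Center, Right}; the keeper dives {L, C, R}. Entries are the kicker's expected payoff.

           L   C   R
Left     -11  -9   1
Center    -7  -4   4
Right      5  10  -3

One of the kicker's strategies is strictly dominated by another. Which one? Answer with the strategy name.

Left

Center gives a strictly higher payoff than Left against every column: -7 > -11, -4 > -9, 4 > 1.
So Left is strictly dominated and the kicker never plays it.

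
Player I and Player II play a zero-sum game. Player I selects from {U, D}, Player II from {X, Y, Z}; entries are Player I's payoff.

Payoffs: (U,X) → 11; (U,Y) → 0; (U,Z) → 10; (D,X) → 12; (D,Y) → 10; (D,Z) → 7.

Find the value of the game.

Row minima: U → 0, D → 7; maximin = 7.
Column maxima: X → 12, Y → 10, Z → 10; minimax = 10.
7 ≠ 10, so there is no saddle point; optimal play is mixed.
X is strictly dominated by Y (it gives Player I strictly more in every row), so Player II never plays it.
On the remaining 2×2 (U, D vs Y, Z):
Let Player I play U with probability p. Expected payoff against Y: 0p + 10(1−p) = −10p + 10; against Z: 10p + 7(1−p) = 3p + 7.
Setting these equal: −10p + 10 = 3p + 7 ⇒ −13p = -3 ⇒ p = 3/13, and the value is (-10)·(3/13) + 10 = 100/13.
For Player II: with q = P(Y), equating U's and D's payoffs gives −10q + 10 = 3q + 7 ⇒ q = 3/13.

100/13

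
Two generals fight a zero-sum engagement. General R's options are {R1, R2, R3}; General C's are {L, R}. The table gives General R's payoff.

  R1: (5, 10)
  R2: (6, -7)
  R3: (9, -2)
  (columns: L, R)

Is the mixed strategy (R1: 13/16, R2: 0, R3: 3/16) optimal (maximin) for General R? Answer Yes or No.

No

Against L this mix gives (13/16)·5 + (3/16)·9 = 23/4.
Against R this mix gives (13/16)·10 + (3/16)·(-2) = 31/4.
General C will play L, holding General R to 23/4. Shifting weight toward the row that does better against L would raise this floor (the equalizing mix achieves 25/4 against both L and R), so the proposed strategy is not optimal.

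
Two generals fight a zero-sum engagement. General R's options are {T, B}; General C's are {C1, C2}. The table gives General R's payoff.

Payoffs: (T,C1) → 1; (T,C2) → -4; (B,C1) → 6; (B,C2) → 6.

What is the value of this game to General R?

Row minima: T → -4, B → 6; maximin = 6.
Column maxima: C1 → 6, C2 → 6; minimax = 6.
Since maximin = minimax = 6, there is a saddle point and the value is 6.

6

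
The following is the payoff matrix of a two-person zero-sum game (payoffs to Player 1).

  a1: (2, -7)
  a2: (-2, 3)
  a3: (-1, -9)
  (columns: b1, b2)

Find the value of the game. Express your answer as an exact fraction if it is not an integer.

Row minima: a1 → -7, a2 → -2, a3 → -9; maximin = -2.
Column maxima: b1 → 2, b2 → 3; minimax = 2.
-2 ≠ 2, so there is no saddle point; optimal play is mixed.
a3 is strictly dominated by a1, so Player 1 never plays it.
On the remaining 2×2 (a1, a2 vs b1, b2):
Let Player 1 play a1 with probability p. Expected payoff against b1: 2p + (-2)(1−p) = 4p − 2; against b2: (-7)p + 3(1−p) = −10p + 3.
Setting these equal: 4p − 2 = −10p + 3 ⇒ 14p = 5 ⇒ p = 5/14, and the value is (4)·(5/14) − 2 = -4/7.
For Player 2: with q = P(b1), equating a1's and a2's payoffs gives 9q − 7 = −5q + 3 ⇒ q = 5/7.

-4/7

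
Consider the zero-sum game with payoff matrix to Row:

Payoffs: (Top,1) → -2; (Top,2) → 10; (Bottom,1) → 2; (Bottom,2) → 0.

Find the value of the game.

Row minima: Top → -2, Bottom → 0; maximin = 0.
Column maxima: 1 → 2, 2 → 10; minimax = 2.
0 ≠ 2, so there is no saddle point; optimal play is mixed.
Let Row play Top with probability p. Expected payoff against 1: (-2)p + 2(1−p) = −4p + 2; against 2: 10p + 0(1−p) = 10p.
Setting these equal: −4p + 2 = 10p ⇒ −14p = -2 ⇒ p = 1/7, and the value is (-4)·(1/7) + 2 = 10/7.
For Column: with q = P(1), equating Top's and Bottom's payoffs gives −12q + 10 = 2q ⇒ q = 5/7.

10/7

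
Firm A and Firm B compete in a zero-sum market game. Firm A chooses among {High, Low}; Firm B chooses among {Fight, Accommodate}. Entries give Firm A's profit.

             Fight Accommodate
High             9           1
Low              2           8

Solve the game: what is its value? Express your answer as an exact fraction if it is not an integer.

Row minima: High → 1, Low → 2; maximin = 2.
Column maxima: Fight → 9, Accommodate → 8; minimax = 8.
2 ≠ 8, so there is no saddle point; optimal play is mixed.
Let Firm A play High with probability p. Expected payoff against Fight: 9p + 2(1−p) = 7p + 2; against Accommodate: 1p + 8(1−p) = −7p + 8.
Setting these equal: 7p + 2 = −7p + 8 ⇒ 14p = 6 ⇒ p = 3/7, and the value is (7)·(3/7) + 2 = 5.
For Firm B: with q = P(Fight), equating High's and Low's payoffs gives 8q + 1 = −6q + 8 ⇒ q = 1/2.

5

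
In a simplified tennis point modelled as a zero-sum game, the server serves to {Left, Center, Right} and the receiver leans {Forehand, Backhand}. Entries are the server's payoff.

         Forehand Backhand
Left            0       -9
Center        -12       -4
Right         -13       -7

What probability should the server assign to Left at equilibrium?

Row minima: Left → -9, Center → -12, Right → -13; maximin = -9.
Column maxima: Forehand → 0, Backhand → -4; minimax = -4.
-9 ≠ -4, so there is no saddle point; optimal play is mixed.
Right is strictly dominated by Center, so the server never plays it.
On the remaining 2×2 (Left, Center vs Forehand, Backhand):
Let the server play Left with probability p. Expected payoff against Forehand: 0p + (-12)(1−p) = 12p − 12; against Backhand: (-9)p + (-4)(1−p) = −5p − 4.
Setting these equal: 12p − 12 = −5p − 4 ⇒ 17p = 8 ⇒ p = 8/17, and the value is (12)·(8/17) − 12 = -108/17.
For the receiver: with q = P(Forehand), equating Left's and Center's payoffs gives 9q − 9 = −8q − 4 ⇒ q = 5/17.

8/17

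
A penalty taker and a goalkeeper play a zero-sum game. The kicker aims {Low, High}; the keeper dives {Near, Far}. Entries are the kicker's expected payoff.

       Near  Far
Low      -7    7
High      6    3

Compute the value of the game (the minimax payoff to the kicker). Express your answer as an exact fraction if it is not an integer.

Row minima: Low → -7, High → 3; maximin = 3.
Column maxima: Near → 6, Far → 7; minimax = 6.
3 ≠ 6, so there is no saddle point; optimal play is mixed.
Let the kicker play Low with probability p. Expected payoff against Near: (-7)p + 6(1−p) = −13p + 6; against Far: 7p + 3(1−p) = 4p + 3.
Setting these equal: −13p + 6 = 4p + 3 ⇒ −17p = -3 ⇒ p = 3/17, and the value is (-13)·(3/17) + 6 = 63/17.
For the keeper: with q = P(Near), equating Low's and High's payoffs gives −14q + 7 = 3q + 3 ⇒ q = 4/17.

63/17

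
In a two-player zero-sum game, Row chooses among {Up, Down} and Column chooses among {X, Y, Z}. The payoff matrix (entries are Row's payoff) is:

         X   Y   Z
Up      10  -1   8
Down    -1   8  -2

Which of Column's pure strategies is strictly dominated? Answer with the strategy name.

Z holds Row's payoff strictly below X in every row: 8 < 10, -2 < -1.
So X is strictly dominated for Column.

X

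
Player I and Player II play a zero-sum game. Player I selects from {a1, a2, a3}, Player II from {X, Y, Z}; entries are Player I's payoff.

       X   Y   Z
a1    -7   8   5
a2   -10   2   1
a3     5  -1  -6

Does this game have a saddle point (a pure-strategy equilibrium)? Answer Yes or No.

No

Row minima: a1 → -7, a2 → -10, a3 → -6; maximin = -6.
Column maxima: X → 5, Y → 8, Z → 5; minimax = 5.
-6 ≠ 5, so no pure-strategy equilibrium exists.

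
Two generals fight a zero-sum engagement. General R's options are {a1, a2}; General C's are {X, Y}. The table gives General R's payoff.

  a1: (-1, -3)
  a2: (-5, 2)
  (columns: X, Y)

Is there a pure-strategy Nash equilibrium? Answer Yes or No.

No

Row minima: a1 → -3, a2 → -5; maximin = -3.
Column maxima: X → -1, Y → 2; minimax = -1.
-3 ≠ -1, so no pure-strategy equilibrium exists.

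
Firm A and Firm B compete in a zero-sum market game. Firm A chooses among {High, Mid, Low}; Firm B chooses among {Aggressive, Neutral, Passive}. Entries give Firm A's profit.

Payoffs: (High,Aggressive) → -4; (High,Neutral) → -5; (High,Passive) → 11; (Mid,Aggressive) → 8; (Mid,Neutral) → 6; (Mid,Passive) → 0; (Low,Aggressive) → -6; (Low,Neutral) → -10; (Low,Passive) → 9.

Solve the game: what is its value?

Row minima: High → -5, Mid → 0, Low → -10; maximin = 0.
Column maxima: Aggressive → 8, Neutral → 6, Passive → 11; minimax = 6.
0 ≠ 6, so there is no saddle point; optimal play is mixed.
Low is strictly dominated by High, so Firm A never plays it.
Aggressive is strictly dominated by Neutral (it gives Firm A strictly more in every row), so Firm B never plays it.
On the remaining 2×2 (High, Mid vs Neutral, Passive):
Let Firm A play High with probability p. Expected payoff against Neutral: (-5)p + 6(1−p) = −11p + 6; against Passive: 11p + 0(1−p) = 11p.
Setting these equal: −11p + 6 = 11p ⇒ −22p = -6 ⇒ p = 3/11, and the value is (-11)·(3/11) + 6 = 3.
For Firm B: with q = P(Neutral), equating High's and Mid's payoffs gives −16q + 11 = 6q ⇒ q = 1/2.

3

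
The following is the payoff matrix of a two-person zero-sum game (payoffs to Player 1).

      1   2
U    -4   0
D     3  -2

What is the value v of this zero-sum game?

Row minima: U → -4, D → -2; maximin = -2.
Column maxima: 1 → 3, 2 → 0; minimax = 0.
-2 ≠ 0, so there is no saddle point; optimal play is mixed.
Let Player 1 play U with probability p. Expected payoff against 1: (-4)p + 3(1−p) = −7p + 3; against 2: 0p + (-2)(1−p) = 2p − 2.
Setting these equal: −7p + 3 = 2p − 2 ⇒ −9p = -5 ⇒ p = 5/9, and the value is (-7)·(5/9) + 3 = -8/9.
For Player 2: with q = P(1), equating U's and D's payoffs gives −4q = 5q − 2 ⇒ q = 2/9.

-8/9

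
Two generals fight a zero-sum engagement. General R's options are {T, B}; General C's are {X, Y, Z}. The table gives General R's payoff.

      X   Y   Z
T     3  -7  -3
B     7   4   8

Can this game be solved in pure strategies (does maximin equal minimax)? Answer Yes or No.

Yes

Row minima: T → -7, B → 4; maximin = 4.
Column maxima: X → 7, Y → 4, Z → 8; minimax = 4.
maximin = minimax = 4, so a saddle point exists.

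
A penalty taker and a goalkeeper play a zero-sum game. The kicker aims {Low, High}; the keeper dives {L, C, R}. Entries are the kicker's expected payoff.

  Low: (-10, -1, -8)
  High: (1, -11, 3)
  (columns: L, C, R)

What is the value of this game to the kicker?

-37/7

Row minima: Low → -10, High → -11; maximin = -10.
Column maxima: L → 1, C → -1, R → 3; minimax = -1.
-10 ≠ -1, so there is no saddle point; optimal play is mixed.
R is strictly dominated by L (it gives the kicker strictly more in every row), so the keeper never plays it.
On the remaining 2×2 (Low, High vs L, C):
Let the kicker play Low with probability p. Expected payoff against L: (-10)p + 1(1−p) = −11p + 1; against C: (-1)p + (-11)(1−p) = 10p − 11.
Setting these equal: −11p + 1 = 10p − 11 ⇒ −21p = -12 ⇒ p = 4/7, and the value is (-11)·(4/7) + 1 = -37/7.
For the keeper: with q = P(L), equating Low's and High's payoffs gives −9q − 1 = 12q − 11 ⇒ q = 10/21.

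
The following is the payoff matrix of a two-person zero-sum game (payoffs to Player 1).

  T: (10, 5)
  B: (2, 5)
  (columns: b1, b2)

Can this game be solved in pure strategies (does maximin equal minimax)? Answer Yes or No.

Yes

Row minima: T → 5, B → 2; maximin = 5.
Column maxima: b1 → 10, b2 → 5; minimax = 5.
maximin = minimax = 5, so a saddle point exists.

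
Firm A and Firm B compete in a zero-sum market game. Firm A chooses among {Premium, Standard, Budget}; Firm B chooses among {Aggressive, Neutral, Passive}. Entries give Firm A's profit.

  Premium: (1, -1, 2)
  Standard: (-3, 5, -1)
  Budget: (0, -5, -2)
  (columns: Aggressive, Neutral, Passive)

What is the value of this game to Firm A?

1/5

Row minima: Premium → -1, Standard → -3, Budget → -5; maximin = -1.
Column maxima: Aggressive → 1, Neutral → 5, Passive → 2; minimax = 1.
-1 ≠ 1, so there is no saddle point; optimal play is mixed.
Budget is strictly dominated by Premium, so Firm A never plays it.
With Budget eliminated, Passive is strictly dominated by Aggressive (it gives Firm A strictly more in every remaining row), so Firm B never plays it.
On the remaining 2×2 (Premium, Standard vs Aggressive, Neutral):
Let Firm A play Premium with probability p. Expected payoff against Aggressive: 1p + (-3)(1−p) = 4p − 3; against Neutral: (-1)p + 5(1−p) = −6p + 5.
Setting these equal: 4p − 3 = −6p + 5 ⇒ 10p = 8 ⇒ p = 4/5, and the value is (4)·(4/5) − 3 = 1/5.
For Firm B: with q = P(Aggressive), equating Premium's and Standard's payoffs gives 2q − 1 = −8q + 5 ⇒ q = 3/5.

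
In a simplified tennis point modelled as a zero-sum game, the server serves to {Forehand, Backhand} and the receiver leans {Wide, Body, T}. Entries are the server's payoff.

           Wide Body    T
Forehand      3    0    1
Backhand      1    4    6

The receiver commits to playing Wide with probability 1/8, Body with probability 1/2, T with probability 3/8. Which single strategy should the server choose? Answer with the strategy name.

Backhand

Expected payoff of Forehand: (1/8)·3 + (1/2)·0 + (3/8)·1 = 3/4.
Expected payoff of Backhand: (1/8)·1 + (1/2)·4 + (3/8)·6 = 35/8.
The largest is 35/8, so the server's best response is Backhand.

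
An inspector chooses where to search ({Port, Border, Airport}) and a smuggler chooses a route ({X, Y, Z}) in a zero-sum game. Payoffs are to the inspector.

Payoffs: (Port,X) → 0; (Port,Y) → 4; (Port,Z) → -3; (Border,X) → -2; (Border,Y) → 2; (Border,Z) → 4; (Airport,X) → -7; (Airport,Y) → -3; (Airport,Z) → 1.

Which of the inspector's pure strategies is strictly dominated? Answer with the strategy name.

Border gives a strictly higher payoff than Airport against every column: -2 > -7, 2 > -3, 4 > 1.
So Airport is strictly dominated and the inspector never plays it.

Airport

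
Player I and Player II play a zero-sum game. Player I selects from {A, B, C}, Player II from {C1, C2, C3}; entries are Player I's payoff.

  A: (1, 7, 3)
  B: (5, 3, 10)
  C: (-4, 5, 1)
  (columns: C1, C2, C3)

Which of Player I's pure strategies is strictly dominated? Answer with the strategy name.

A gives a strictly higher payoff than C against every column: 1 > -4, 7 > 5, 3 > 1.
So C is strictly dominated and Player I never plays it.

C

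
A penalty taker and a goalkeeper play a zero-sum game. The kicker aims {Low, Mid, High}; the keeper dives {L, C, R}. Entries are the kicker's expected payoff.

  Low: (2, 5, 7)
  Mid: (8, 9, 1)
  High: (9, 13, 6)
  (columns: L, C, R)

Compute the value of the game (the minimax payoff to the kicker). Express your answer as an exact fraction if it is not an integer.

Row minima: Low → 2, Mid → 1, High → 6; maximin = 6.
Column maxima: L → 9, C → 13, R → 7; minimax = 7.
6 ≠ 7, so there is no saddle point; optimal play is mixed.
Mid is strictly dominated by High, so the kicker never plays it.
C is strictly dominated by L (it gives the kicker strictly more in every row), so the keeper never plays it.
On the remaining 2×2 (Low, High vs L, R):
Let the kicker play Low with probability p. Expected payoff against L: 2p + 9(1−p) = −7p + 9; against R: 7p + 6(1−p) = p + 6.
Setting these equal: −7p + 9 = p + 6 ⇒ −8p = -3 ⇒ p = 3/8, and the value is (-7)·(3/8) + 9 = 51/8.
For the keeper: with q = P(L), equating Low's and High's payoffs gives −5q + 7 = 3q + 6 ⇒ q = 1/8.

51/8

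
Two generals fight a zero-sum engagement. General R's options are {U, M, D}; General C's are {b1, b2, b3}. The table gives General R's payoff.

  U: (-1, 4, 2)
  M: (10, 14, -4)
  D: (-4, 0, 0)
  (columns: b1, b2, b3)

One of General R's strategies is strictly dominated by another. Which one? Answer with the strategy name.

U gives a strictly higher payoff than D against every column: -1 > -4, 4 > 0, 2 > 0.
So D is strictly dominated and General R never plays it.

D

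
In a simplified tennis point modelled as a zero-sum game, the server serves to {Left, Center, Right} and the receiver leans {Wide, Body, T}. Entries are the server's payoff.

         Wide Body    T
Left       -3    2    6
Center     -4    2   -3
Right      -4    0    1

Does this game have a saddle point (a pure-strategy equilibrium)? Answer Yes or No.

Row minima: Left → -3, Center → -4, Right → -4; maximin = -3.
Column maxima: Wide → -3, Body → 2, T → 6; minimax = -3.
maximin = minimax = -3, so a saddle point exists.

Yes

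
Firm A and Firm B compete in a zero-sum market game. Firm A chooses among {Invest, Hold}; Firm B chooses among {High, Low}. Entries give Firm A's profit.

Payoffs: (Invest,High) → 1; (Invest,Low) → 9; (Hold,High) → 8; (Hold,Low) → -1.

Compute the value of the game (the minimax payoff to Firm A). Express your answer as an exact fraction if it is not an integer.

Row minima: Invest → 1, Hold → -1; maximin = 1.
Column maxima: High → 8, Low → 9; minimax = 8.
1 ≠ 8, so there is no saddle point; optimal play is mixed.
Let Firm A play Invest with probability p. Expected payoff against High: 1p + 8(1−p) = −7p + 8; against Low: 9p + (-1)(1−p) = 10p − 1.
Setting these equal: −7p + 8 = 10p − 1 ⇒ −17p = -9 ⇒ p = 9/17, and the value is (-7)·(9/17) + 8 = 73/17.
For Firm B: with q = P(High), equating Invest's and Hold's payoffs gives −8q + 9 = 9q − 1 ⇒ q = 10/17.

73/17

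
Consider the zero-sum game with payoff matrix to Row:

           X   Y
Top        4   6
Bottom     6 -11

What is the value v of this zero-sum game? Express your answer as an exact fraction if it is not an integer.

80/19

Row minima: Top → 4, Bottom → -11; maximin = 4.
Column maxima: X → 6, Y → 6; minimax = 6.
4 ≠ 6, so there is no saddle point; optimal play is mixed.
Let Row play Top with probability p. Expected payoff against X: 4p + 6(1−p) = −2p + 6; against Y: 6p + (-11)(1−p) = 17p − 11.
Setting these equal: −2p + 6 = 17p − 11 ⇒ −19p = -17 ⇒ p = 17/19, and the value is (-2)·(17/19) + 6 = 80/19.
For Column: with q = P(X), equating Top's and Bottom's payoffs gives −2q + 6 = 17q − 11 ⇒ q = 17/19.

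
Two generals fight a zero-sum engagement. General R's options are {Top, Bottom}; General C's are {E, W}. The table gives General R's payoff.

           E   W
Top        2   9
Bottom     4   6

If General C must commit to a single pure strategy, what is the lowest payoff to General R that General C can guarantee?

Column maxima: E → 4, W → 9.
The smallest of these is 4.

4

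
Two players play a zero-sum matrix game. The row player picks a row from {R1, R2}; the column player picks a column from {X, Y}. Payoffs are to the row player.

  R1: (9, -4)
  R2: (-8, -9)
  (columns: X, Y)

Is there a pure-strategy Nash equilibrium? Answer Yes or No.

Yes

Row minima: R1 → -4, R2 → -9; maximin = -4.
Column maxima: X → 9, Y → -4; minimax = -4.
maximin = minimax = -4, so a saddle point exists.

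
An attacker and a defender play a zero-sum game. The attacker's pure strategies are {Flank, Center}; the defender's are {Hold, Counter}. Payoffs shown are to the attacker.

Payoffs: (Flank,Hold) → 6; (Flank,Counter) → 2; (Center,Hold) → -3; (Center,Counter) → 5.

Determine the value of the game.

3

Row minima: Flank → 2, Center → -3; maximin = 2.
Column maxima: Hold → 6, Counter → 5; minimax = 5.
2 ≠ 5, so there is no saddle point; optimal play is mixed.
Let the attacker play Flank with probability p. Expected payoff against Hold: 6p + (-3)(1−p) = 9p − 3; against Counter: 2p + 5(1−p) = −3p + 5.
Setting these equal: 9p − 3 = −3p + 5 ⇒ 12p = 8 ⇒ p = 2/3, and the value is (9)·(2/3) − 3 = 3.
For the defender: with q = P(Hold), equating Flank's and Center's payoffs gives 4q + 2 = −8q + 5 ⇒ q = 1/4.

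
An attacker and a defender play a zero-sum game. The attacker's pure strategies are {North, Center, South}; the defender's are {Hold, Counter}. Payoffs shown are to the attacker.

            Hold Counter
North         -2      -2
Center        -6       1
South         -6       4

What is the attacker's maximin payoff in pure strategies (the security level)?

Row minima: North → -2, Center → -6, South → -6.
The best of these is -2.

-2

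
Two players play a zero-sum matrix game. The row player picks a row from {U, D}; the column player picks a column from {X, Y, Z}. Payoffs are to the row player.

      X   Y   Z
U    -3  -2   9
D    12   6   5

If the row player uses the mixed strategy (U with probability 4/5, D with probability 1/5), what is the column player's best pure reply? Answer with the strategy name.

Y

If the column player plays X, the row player's expected payoff is (4/5)·(-3) + (1/5)·12 = 0.
If the column player plays Y, the row player's expected payoff is (4/5)·(-2) + (1/5)·6 = -2/5.
If the column player plays Z, the row player's expected payoff is (4/5)·9 + (1/5)·5 = 41/5.
The column player minimizes the row player's payoff; the smallest is -2/5, so the best response is Y.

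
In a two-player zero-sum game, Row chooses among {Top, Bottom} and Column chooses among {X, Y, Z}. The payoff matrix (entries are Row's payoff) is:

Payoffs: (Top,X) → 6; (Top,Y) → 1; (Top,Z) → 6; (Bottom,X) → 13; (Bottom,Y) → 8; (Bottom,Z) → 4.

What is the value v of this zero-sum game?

Row minima: Top → 1, Bottom → 4; maximin = 4.
Column maxima: X → 13, Y → 8, Z → 6; minimax = 6.
4 ≠ 6, so there is no saddle point; optimal play is mixed.
X is strictly dominated by Y (it gives Row strictly more in every row), so Column never plays it.
On the remaining 2×2 (Top, Bottom vs Y, Z):
Let Row play Top with probability p. Expected payoff against Y: 1p + 8(1−p) = −7p + 8; against Z: 6p + 4(1−p) = 2p + 4.
Setting these equal: −7p + 8 = 2p + 4 ⇒ −9p = -4 ⇒ p = 4/9, and the value is (-7)·(4/9) + 8 = 44/9.
For Column: with q = P(Y), equating Top's and Bottom's payoffs gives −5q + 6 = 4q + 4 ⇒ q = 2/9.

44/9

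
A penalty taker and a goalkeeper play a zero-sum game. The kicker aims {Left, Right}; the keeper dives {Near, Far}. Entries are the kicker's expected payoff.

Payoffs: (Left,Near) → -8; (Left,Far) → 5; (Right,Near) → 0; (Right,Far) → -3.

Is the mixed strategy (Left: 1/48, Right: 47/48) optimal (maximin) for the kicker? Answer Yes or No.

Against Near this mix gives (1/48)·(-8) + (47/48)·0 = -1/6.
Against Far this mix gives (1/48)·5 + (47/48)·(-3) = -17/6.
The keeper will play Far, holding the kicker to -17/6. Shifting weight toward the row that does better against Far would raise this floor (the equalizing mix achieves -3/2 against both Far and Near), so the proposed strategy is not optimal.

No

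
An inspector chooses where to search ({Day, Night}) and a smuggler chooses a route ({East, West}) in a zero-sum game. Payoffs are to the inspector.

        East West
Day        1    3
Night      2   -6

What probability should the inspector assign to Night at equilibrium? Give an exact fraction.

1/5

Row minima: Day → 1, Night → -6; maximin = 1.
Column maxima: East → 2, West → 3; minimax = 2.
1 ≠ 2, so there is no saddle point; optimal play is mixed.
Let the inspector play Day with probability p. Expected payoff against East: 1p + 2(1−p) = −p + 2; against West: 3p + (-6)(1−p) = 9p − 6.
Setting these equal: −p + 2 = 9p − 6 ⇒ −10p = -8 ⇒ p = 4/5, and the value is (-1)·(4/5) + 2 = 6/5.
For the smuggler: with q = P(East), equating Day's and Night's payoffs gives −2q + 3 = 8q − 6 ⇒ q = 9/10.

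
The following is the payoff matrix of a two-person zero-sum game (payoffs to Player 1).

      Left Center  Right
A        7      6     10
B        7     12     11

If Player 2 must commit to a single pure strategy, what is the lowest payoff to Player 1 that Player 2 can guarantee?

Column maxima: Left → 7, Center → 12, Right → 11.
The smallest of these is 7.

7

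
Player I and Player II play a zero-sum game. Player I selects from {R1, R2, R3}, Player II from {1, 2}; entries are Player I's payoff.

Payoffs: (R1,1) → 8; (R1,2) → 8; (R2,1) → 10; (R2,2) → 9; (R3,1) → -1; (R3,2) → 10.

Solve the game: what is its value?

Row minima: R1 → 8, R2 → 9, R3 → -1; maximin = 9.
Column maxima: 1 → 10, 2 → 10; minimax = 10.
9 ≠ 10, so there is no saddle point; optimal play is mixed.
R1 is strictly dominated by R2, so Player I never plays it.
On the remaining 2×2 (R2, R3 vs 1, 2):
Let Player I play R2 with probability p. Expected payoff against 1: 10p + (-1)(1−p) = 11p − 1; against 2: 9p + 10(1−p) = −p + 10.
Setting these equal: 11p − 1 = −p + 10 ⇒ 12p = 11 ⇒ p = 11/12, and the value is (11)·(11/12) − 1 = 109/12.
For Player II: with q = P(1), equating R2's and R3's payoffs gives q + 9 = −11q + 10 ⇒ q = 1/12.

109/12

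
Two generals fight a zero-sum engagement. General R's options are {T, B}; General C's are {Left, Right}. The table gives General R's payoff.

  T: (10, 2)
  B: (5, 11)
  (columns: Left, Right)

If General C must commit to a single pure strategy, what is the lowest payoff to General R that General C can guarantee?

10

Column maxima: Left → 10, Right → 11.
The smallest of these is 10.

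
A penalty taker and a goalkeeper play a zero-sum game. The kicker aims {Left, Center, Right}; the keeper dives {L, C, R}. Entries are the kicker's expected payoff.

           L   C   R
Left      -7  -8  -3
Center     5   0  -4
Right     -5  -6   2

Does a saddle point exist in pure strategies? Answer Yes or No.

Row minima: Left → -8, Center → -4, Right → -6; maximin = -4.
Column maxima: L → 5, C → 0, R → 2; minimax = 0.
-4 ≠ 0, so no pure-strategy equilibrium exists.

No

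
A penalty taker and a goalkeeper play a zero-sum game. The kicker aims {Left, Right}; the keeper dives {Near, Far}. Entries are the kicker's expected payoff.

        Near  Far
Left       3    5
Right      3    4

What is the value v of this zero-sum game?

Row minima: Left → 3, Right → 3; maximin = 3.
Column maxima: Near → 3, Far → 5; minimax = 3.
Since maximin = minimax = 3, there is a saddle point and the value is 3.

3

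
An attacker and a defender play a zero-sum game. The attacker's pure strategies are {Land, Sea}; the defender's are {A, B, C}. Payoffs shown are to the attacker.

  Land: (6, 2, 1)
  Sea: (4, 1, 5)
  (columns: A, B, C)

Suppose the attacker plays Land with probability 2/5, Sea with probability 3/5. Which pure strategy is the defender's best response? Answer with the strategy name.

B

If the defender plays A, the attacker's expected payoff is (2/5)·6 + (3/5)·4 = 24/5.
If the defender plays B, the attacker's expected payoff is (2/5)·2 + (3/5)·1 = 7/5.
If the defender plays C, the attacker's expected payoff is (2/5)·1 + (3/5)·5 = 17/5.
The defender minimizes the attacker's payoff; the smallest is 7/5, so the best response is B.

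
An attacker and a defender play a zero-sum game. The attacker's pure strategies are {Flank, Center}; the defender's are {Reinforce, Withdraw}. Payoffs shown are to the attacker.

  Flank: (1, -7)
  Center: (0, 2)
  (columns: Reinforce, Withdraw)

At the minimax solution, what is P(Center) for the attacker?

4/5

Row minima: Flank → -7, Center → 0; maximin = 0.
Column maxima: Reinforce → 1, Withdraw → 2; minimax = 1.
0 ≠ 1, so there is no saddle point; optimal play is mixed.
Let the attacker play Flank with probability p. Expected payoff against Reinforce: 1p + 0(1−p) = p; against Withdraw: (-7)p + 2(1−p) = −9p + 2.
Setting these equal: p = −9p + 2 ⇒ 10p = 2 ⇒ p = 1/5, and the value is (1)·(1/5) = 1/5.
For the defender: with q = P(Reinforce), equating Flank's and Center's payoffs gives 8q − 7 = −2q + 2 ⇒ q = 9/10.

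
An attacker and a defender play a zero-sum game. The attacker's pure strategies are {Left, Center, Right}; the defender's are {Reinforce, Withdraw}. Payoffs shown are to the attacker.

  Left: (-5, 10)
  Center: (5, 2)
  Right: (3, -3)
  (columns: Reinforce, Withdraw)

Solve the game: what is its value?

Row minima: Left → -5, Center → 2, Right → -3; maximin = 2.
Column maxima: Reinforce → 5, Withdraw → 10; minimax = 5.
2 ≠ 5, so there is no saddle point; optimal play is mixed.
Right is strictly dominated by Center, so the attacker never plays it.
On the remaining 2×2 (Left, Center vs Reinforce, Withdraw):
Let the attacker play Left with probability p. Expected payoff against Reinforce: (-5)p + 5(1−p) = −10p + 5; against Withdraw: 10p + 2(1−p) = 8p + 2.
Setting these equal: −10p + 5 = 8p + 2 ⇒ −18p = -3 ⇒ p = 1/6, and the value is (-10)·(1/6) + 5 = 10/3.
For the defender: with q = P(Reinforce), equating Left's and Center's payoffs gives −15q + 10 = 3q + 2 ⇒ q = 4/9.

10/3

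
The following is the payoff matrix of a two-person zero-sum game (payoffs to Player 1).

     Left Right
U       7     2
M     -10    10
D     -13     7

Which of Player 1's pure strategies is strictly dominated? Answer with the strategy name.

M gives a strictly higher payoff than D against every column: -10 > -13, 10 > 7.
So D is strictly dominated and Player 1 never plays it.

D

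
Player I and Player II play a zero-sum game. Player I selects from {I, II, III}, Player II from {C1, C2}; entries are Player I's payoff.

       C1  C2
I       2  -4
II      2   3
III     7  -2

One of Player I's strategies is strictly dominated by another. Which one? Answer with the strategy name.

I

III gives a strictly higher payoff than I against every column: 7 > 2, -2 > -4.
So I is strictly dominated and Player I never plays it.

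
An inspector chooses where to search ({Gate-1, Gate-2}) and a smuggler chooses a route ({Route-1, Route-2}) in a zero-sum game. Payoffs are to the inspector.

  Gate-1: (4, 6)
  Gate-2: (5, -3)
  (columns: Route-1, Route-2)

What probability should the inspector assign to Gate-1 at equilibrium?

4/5

Row minima: Gate-1 → 4, Gate-2 → -3; maximin = 4.
Column maxima: Route-1 → 5, Route-2 → 6; minimax = 5.
4 ≠ 5, so there is no saddle point; optimal play is mixed.
Let the inspector play Gate-1 with probability p. Expected payoff against Route-1: 4p + 5(1−p) = −p + 5; against Route-2: 6p + (-3)(1−p) = 9p − 3.
Setting these equal: −p + 5 = 9p − 3 ⇒ −10p = -8 ⇒ p = 4/5, and the value is (-1)·(4/5) + 5 = 21/5.
For the smuggler: with q = P(Route-1), equating Gate-1's and Gate-2's payoffs gives −2q + 6 = 8q − 3 ⇒ q = 9/10.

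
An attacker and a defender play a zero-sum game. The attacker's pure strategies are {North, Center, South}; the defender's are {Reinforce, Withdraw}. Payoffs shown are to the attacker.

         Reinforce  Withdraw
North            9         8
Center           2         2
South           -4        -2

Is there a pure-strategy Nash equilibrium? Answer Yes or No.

Yes

Row minima: North → 8, Center → 2, South → -4; maximin = 8.
Column maxima: Reinforce → 9, Withdraw → 8; minimax = 8.
maximin = minimax = 8, so a saddle point exists.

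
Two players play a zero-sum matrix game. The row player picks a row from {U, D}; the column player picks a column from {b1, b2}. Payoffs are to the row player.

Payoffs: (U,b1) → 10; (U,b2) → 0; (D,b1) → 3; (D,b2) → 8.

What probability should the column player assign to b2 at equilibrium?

Row minima: U → 0, D → 3; maximin = 3.
Column maxima: b1 → 10, b2 → 8; minimax = 8.
3 ≠ 8, so there is no saddle point; optimal play is mixed.
Let the row player play U with probability p. Expected payoff against b1: 10p + 3(1−p) = 7p + 3; against b2: 0p + 8(1−p) = −8p + 8.
Setting these equal: 7p + 3 = −8p + 8 ⇒ 15p = 5 ⇒ p = 1/3, and the value is (7)·(1/3) + 3 = 16/3.
For the column player: with q = P(b1), equating U's and D's payoffs gives 10q = −5q + 8 ⇒ q = 8/15.

7/15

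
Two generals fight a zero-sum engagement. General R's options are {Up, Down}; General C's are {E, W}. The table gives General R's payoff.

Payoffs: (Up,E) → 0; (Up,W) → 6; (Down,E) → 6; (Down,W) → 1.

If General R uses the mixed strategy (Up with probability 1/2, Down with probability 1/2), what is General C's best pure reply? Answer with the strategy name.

E

If General C plays E, General R's expected payoff is (1/2)·0 + (1/2)·6 = 3.
If General C plays W, General R's expected payoff is (1/2)·6 + (1/2)·1 = 7/2.
General C minimizes General R's payoff; the smallest is 3, so the best response is E.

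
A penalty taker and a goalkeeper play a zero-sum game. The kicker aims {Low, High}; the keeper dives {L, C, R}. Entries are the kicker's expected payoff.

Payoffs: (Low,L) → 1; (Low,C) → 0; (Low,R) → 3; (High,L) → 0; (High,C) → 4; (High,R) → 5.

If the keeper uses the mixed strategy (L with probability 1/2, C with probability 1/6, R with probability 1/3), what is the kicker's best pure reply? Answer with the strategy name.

Expected payoff of Low: (1/2)·1 + (1/6)·0 + (1/3)·3 = 3/2.
Expected payoff of High: (1/2)·0 + (1/6)·4 + (1/3)·5 = 7/3.
The largest is 7/3, so the kicker's best response is High.

High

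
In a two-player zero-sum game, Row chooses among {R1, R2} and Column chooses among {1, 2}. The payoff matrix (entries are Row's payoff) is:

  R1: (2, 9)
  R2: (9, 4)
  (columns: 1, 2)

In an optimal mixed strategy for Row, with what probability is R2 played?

Row minima: R1 → 2, R2 → 4; maximin = 4.
Column maxima: 1 → 9, 2 → 9; minimax = 9.
4 ≠ 9, so there is no saddle point; optimal play is mixed.
Let Row play R1 with probability p. Expected payoff against 1: 2p + 9(1−p) = −7p + 9; against 2: 9p + 4(1−p) = 5p + 4.
Setting these equal: −7p + 9 = 5p + 4 ⇒ −12p = -5 ⇒ p = 5/12, and the value is (-7)·(5/12) + 9 = 73/12.
For Column: with q = P(1), equating R1's and R2's payoffs gives −7q + 9 = 5q + 4 ⇒ q = 5/12.

7/12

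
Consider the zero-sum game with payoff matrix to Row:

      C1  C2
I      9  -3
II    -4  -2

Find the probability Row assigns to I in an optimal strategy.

1/7

Row minima: I → -3, II → -4; maximin = -3.
Column maxima: C1 → 9, C2 → -2; minimax = -2.
-3 ≠ -2, so there is no saddle point; optimal play is mixed.
Let Row play I with probability p. Expected payoff against C1: 9p + (-4)(1−p) = 13p − 4; against C2: (-3)p + (-2)(1−p) = −p − 2.
Setting these equal: 13p − 4 = −p − 2 ⇒ 14p = 2 ⇒ p = 1/7, and the value is (13)·(1/7) − 4 = -15/7.
For Column: with q = P(C1), equating I's and II's payoffs gives 12q − 3 = −2q − 2 ⇒ q = 1/14.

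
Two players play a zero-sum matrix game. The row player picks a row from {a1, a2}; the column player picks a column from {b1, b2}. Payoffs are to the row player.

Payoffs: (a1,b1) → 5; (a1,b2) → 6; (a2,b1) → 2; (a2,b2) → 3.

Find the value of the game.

Row minima: a1 → 5, a2 → 2; maximin = 5.
Column maxima: b1 → 5, b2 → 6; minimax = 5.
Since maximin = minimax = 5, there is a saddle point and the value is 5.

5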